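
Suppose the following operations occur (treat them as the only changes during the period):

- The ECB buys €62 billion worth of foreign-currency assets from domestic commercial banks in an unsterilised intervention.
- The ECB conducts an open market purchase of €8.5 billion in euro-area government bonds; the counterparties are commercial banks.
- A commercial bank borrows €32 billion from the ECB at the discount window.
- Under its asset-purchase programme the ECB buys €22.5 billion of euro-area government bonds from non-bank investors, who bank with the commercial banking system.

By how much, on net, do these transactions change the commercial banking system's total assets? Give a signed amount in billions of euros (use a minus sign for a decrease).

FX purchase €62 billion: just an asset swap on bank balance sheets → 0.
OMO purchase (from banks) €8.5 billion: just an asset swap on bank balance sheets → 0.
Discount-window loan €32 billion: bank balance sheets expand → +€32B.
Asset purchase (from non-banks) €22.5 billion: bank balance sheets expand → +€22.5B.
Net: 0 + 0 + 32 + 22.5 = +€54.5 billion.

+€54.5 billion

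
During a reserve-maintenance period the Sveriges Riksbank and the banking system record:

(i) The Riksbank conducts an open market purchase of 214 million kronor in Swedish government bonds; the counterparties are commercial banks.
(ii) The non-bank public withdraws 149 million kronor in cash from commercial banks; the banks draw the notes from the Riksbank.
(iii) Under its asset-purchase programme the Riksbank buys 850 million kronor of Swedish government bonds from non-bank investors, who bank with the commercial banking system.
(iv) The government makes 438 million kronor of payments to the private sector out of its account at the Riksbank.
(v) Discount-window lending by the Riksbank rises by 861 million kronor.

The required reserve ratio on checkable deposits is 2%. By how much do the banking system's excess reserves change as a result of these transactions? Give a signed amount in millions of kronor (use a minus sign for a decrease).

+2191.22 million

OMO purchase (from banks) 214 million kronor: reserves +214M, deposits 0.
Currency withdrawal 149 million kronor: reserves −149M, deposits −149M.
Asset purchase (from non-banks) 850 million kronor: reserves +850M, deposits +850M.
Government spending 438 million kronor: reserves +438M, deposits +438M.
Discount-window loan 861 million kronor: reserves +861M, deposits 0.
Totals: Δreserves = +2214M, Δdeposits = +1139M.
Δrequired reserves = 2% × +1139M = +22.78M.
Δexcess reserves = Δreserves − Δrequired = +2214M − (+22.78M) = +2191.22 million.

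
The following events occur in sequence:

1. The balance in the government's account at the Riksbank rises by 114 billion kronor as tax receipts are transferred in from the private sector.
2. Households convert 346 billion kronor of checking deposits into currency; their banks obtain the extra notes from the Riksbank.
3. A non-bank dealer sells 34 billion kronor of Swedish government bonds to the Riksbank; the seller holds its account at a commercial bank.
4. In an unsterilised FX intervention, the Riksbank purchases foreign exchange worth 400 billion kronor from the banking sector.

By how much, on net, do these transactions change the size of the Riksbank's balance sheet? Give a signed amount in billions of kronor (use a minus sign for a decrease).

+434 billion

Government account inflow 114 billion kronor: only the composition of liabilities changes → 0.
Currency withdrawal 346 billion kronor: only the composition of liabilities changes → 0.
Asset purchase (from non-banks) 34 billion kronor: a Riksbank asset is acquired → +34B.
FX purchase 400 billion kronor: a Riksbank asset is acquired → +400B.
Net: 0 + 0 + 34 + 400 = +434 billion.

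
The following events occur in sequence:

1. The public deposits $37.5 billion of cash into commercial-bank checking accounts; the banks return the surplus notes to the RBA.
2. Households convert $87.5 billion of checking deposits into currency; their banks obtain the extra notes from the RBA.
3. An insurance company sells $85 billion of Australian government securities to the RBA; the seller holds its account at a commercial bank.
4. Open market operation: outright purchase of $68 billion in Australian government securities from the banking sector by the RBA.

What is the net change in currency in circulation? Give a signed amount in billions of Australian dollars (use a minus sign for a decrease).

+$50 billion

Currency deposit $37.5 billion: notes return to the central bank → −$37.5B.
Currency withdrawal $87.5 billion: notes leave the central bank → +$87.5B.
Asset purchase (from non-banks) $85 billion: no currency enters or leaves circulation → 0.
OMO purchase (from banks) $68 billion: no currency enters or leaves circulation → 0.
Net: −37.5 + 87.5 + 0 + 0 = +$50 billion.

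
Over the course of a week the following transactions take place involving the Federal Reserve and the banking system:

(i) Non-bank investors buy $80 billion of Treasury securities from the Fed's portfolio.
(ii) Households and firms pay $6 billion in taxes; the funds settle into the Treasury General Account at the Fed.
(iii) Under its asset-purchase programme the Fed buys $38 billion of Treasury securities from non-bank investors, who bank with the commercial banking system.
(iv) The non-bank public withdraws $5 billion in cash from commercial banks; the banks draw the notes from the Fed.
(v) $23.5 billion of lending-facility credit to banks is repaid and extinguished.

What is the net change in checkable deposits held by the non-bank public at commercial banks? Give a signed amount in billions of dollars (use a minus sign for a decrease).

Asset sale (to non-banks) $80 billion: non-bank counterparties' bank balances fall → −$80B.
Government account inflow $6 billion: non-bank counterparties' bank balances fall → −$6B.
Asset purchase (from non-banks) $38 billion: non-bank counterparties' bank balances rise → +$38B.
Currency withdrawal $5 billion: non-bank counterparties' bank balances fall → −$5B.
Discount-window repayment $23.5 billion: the counterparty is a bank, so public deposits are unchanged → 0.
Net: −80 − 6 + 38 − 5 + 0 = -$53 billion.

-$53 billion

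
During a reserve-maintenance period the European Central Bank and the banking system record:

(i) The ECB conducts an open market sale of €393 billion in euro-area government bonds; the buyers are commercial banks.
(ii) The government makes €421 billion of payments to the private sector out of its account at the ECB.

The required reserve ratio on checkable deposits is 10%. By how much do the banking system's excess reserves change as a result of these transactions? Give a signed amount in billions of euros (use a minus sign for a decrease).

-€14.1 billion

OMO sale (to banks) €393 billion: reserves −€393B, deposits 0.
Government spending €421 billion: reserves +€421B, deposits +€421B.
Totals: Δreserves = +€28B, Δdeposits = +€421B.
Δrequired reserves = 10% × +€421B = +€42.1B.
Δexcess reserves = Δreserves − Δrequired = +€28B − (+€42.1B) = -€14.1 billion.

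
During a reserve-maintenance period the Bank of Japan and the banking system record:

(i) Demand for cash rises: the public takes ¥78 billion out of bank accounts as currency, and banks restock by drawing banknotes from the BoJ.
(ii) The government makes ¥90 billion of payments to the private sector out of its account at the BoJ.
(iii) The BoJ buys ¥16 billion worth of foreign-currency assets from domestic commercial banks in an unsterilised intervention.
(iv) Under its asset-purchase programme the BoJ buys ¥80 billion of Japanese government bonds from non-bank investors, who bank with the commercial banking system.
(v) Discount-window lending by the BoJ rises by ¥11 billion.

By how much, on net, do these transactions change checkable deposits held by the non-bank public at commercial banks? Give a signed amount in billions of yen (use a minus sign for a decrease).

Currency withdrawal ¥78 billion: non-bank counterparties' bank balances fall → −¥78B.
Government spending ¥90 billion: non-bank counterparties' bank balances rise → +¥90B.
FX purchase ¥16 billion: the counterparty is a bank, so public deposits are unchanged → 0.
Asset purchase (from non-banks) ¥80 billion: non-bank counterparties' bank balances rise → +¥80B.
Discount-window loan ¥11 billion: the counterparty is a bank, so public deposits are unchanged → 0.
Net: −78 + 90 + 0 + 80 + 0 = +¥92 billion.

+¥92 billion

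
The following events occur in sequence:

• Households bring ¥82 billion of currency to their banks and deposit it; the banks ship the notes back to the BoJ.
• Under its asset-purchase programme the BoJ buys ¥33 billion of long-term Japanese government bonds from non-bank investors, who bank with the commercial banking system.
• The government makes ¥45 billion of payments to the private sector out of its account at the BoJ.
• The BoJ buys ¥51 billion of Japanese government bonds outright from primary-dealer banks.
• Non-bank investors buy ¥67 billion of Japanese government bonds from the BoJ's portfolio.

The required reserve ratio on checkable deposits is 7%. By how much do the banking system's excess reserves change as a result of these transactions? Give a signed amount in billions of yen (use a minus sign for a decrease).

Currency deposit ¥82 billion: reserves +¥82B, deposits +¥82B.
Asset purchase (from non-banks) ¥33 billion: reserves +¥33B, deposits +¥33B.
Government spending ¥45 billion: reserves +¥45B, deposits +¥45B.
OMO purchase (from banks) ¥51 billion: reserves +¥51B, deposits 0.
Asset sale (to non-banks) ¥67 billion: reserves −¥67B, deposits −¥67B.
Totals: Δreserves = +¥144B, Δdeposits = +¥93B.
Δrequired reserves = 7% × +¥93B = +¥6.51B.
Δexcess reserves = Δreserves − Δrequired = +¥144B − (+¥6.51B) = +¥137.49 billion.

+¥137.49 billion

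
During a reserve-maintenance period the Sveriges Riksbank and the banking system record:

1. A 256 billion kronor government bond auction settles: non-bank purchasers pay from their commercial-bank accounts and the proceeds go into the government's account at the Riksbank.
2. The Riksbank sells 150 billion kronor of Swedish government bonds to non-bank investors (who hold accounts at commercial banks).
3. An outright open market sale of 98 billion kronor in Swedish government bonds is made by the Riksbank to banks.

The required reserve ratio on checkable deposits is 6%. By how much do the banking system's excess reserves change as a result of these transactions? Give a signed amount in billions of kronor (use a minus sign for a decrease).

-479.64 billion

Government account inflow 256 billion kronor: reserves −256B, deposits −256B.
Asset sale (to non-banks) 150 billion kronor: reserves −150B, deposits −150B.
OMO sale (to banks) 98 billion kronor: reserves −98B, deposits 0.
Totals: Δreserves = −504B, Δdeposits = −406B.
Δrequired reserves = 6% × −406B = −24.36B.
Δexcess reserves = Δreserves − Δrequired = −504B − (−24.36B) = -479.64 billion.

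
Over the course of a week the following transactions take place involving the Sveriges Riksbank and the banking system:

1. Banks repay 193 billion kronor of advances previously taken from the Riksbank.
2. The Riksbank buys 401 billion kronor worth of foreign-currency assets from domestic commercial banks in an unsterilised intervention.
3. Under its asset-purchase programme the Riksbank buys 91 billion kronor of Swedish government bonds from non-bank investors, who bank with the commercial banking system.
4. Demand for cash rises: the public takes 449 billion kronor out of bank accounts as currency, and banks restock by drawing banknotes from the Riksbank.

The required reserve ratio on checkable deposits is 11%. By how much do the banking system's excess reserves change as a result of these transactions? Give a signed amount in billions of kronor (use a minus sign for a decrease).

Discount-window repayment 193 billion kronor: reserves −193B, deposits 0.
FX purchase 401 billion kronor: reserves +401B, deposits 0.
Asset purchase (from non-banks) 91 billion kronor: reserves +91B, deposits +91B.
Currency withdrawal 449 billion kronor: reserves −449B, deposits −449B.
Totals: Δreserves = −150B, Δdeposits = −358B.
Δrequired reserves = 11% × −358B = −39.38B.
Δexcess reserves = Δreserves − Δrequired = −150B − (−39.38B) = -110.62 billion.

-110.62 billion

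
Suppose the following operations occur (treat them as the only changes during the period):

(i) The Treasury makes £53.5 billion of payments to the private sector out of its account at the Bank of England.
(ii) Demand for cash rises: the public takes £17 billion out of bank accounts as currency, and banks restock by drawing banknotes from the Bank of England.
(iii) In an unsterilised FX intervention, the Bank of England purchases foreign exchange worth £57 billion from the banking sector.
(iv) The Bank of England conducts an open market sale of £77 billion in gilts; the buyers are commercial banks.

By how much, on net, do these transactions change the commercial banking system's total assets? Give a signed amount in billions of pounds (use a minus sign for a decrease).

Government spending £53.5 billion: bank balance sheets expand → +£53.5B.
Currency withdrawal £17 billion: bank balance sheets shrink → −£17B.
FX purchase £57 billion: just an asset swap on bank balance sheets → 0.
OMO sale (to banks) £77 billion: just an asset swap on bank balance sheets → 0.
Net: 53.5 − 17 + 0 + 0 = +£36.5 billion.

+£36.5 billion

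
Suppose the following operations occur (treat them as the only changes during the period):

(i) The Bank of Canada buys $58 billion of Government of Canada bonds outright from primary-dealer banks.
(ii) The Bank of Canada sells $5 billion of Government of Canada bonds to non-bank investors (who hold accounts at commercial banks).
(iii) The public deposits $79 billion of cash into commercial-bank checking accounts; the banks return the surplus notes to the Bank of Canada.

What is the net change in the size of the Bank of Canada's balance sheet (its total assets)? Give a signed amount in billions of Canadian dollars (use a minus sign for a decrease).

+$53 billion

OMO purchase (from banks) $58 billion: a Bank of Canada asset is acquired → +$58B.
Asset sale (to non-banks) $5 billion: a Bank of Canada asset is shed → −$5B.
Currency deposit $79 billion: only the composition of liabilities changes → 0.
Net: 58 − 5 + 0 = +$53 billion.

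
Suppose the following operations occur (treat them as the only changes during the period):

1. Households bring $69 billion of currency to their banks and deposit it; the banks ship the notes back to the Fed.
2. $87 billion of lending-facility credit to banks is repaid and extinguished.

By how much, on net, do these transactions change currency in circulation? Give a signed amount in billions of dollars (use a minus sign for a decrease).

-$69 billion

Currency deposit $69 billion: notes return to the central bank → −$69B.
Discount-window repayment $87 billion: no currency enters or leaves circulation → 0.
Net: −69 + 0 = -$69 billion.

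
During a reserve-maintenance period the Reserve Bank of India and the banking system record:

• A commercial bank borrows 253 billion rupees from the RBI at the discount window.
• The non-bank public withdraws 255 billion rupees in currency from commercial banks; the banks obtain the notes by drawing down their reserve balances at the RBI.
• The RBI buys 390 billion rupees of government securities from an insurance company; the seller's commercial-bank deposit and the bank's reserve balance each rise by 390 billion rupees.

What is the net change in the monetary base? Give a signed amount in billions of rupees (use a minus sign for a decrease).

RBI balance sheet:
  Assets:      Securities +390B, Loans to banks +253B
  Liabilities: Bank reserves +388B, Currency in circulation +255B
Commercial banking system:
  Assets:      Reserves at CB +388B
  Liabilities: Checkable deposits +135B, Borrowings from CB +253B
Monetary base = currency + reserves: +255B + (+388B) = +643 billion.

+643 billion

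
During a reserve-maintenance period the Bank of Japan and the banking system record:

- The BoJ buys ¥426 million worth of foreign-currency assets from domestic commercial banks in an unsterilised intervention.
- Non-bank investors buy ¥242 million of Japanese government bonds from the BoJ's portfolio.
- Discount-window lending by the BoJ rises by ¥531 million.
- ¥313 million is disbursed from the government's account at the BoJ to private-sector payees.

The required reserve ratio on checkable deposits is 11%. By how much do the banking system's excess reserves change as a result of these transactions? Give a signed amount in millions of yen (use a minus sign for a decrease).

FX purchase ¥426 million: reserves +¥426M, deposits 0.
Asset sale (to non-banks) ¥242 million: reserves −¥242M, deposits −¥242M.
Discount-window loan ¥531 million: reserves +¥531M, deposits 0.
Government spending ¥313 million: reserves +¥313M, deposits +¥313M.
Totals: Δreserves = +¥1028M, Δdeposits = +¥71M.
Δrequired reserves = 11% × +¥71M = +¥7.81M.
Δexcess reserves = Δreserves − Δrequired = +¥1028M − (+¥7.81M) = +¥1020.19 million.

+¥1020.19 million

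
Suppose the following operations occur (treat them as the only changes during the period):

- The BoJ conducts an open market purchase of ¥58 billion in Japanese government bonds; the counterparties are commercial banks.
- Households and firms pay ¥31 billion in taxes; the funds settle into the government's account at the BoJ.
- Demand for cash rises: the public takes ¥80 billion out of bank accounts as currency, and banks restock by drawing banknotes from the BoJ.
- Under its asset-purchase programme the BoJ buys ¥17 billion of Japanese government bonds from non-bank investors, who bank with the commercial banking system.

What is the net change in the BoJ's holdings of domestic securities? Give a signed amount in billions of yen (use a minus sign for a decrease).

BoJ balance sheet:
  Assets:      Securities +¥75B
  Liabilities: Bank reserves −¥36B, Currency in circulation +¥80B, Government deposits +¥31B
So the change in the BoJ's holdings of domestic securities is +¥75 billion.

+¥75 billion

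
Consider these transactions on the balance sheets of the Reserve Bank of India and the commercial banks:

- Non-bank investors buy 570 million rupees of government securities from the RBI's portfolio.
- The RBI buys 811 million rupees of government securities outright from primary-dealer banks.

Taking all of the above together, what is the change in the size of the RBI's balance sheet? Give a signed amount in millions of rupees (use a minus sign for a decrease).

Asset sale (to non-banks) 570 million rupees: an RBI asset is shed → −570M.
OMO purchase (from banks) 811 million rupees: an RBI asset is acquired → +811M.
Net: −570 + 811 = +241 million.

+241 million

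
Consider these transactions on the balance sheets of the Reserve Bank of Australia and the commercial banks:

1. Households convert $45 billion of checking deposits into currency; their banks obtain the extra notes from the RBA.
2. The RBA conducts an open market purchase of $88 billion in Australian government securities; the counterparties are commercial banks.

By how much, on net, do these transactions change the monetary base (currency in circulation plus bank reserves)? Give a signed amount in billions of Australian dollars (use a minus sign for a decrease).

+$88 billion

Currency withdrawal $45 billion: just a shift between currency and reserves — both are base money → 0.
OMO purchase (from banks) $88 billion: RBA balance sheet expands → +$88B.
Net: 0 + 88 = +$88 billion.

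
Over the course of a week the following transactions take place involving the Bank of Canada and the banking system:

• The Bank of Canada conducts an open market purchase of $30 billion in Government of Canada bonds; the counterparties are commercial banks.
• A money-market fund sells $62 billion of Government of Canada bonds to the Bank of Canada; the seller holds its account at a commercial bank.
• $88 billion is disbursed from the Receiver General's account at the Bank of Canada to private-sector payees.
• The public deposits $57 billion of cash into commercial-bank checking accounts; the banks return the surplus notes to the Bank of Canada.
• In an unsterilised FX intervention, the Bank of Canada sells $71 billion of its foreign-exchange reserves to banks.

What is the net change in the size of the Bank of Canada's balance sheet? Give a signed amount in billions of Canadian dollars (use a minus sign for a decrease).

+$21 billion

Bank of Canada balance sheet:
  Assets:      Securities +$92B, Foreign assets −$71B
  Liabilities: Bank reserves +$166B, Currency in circulation −$57B, Government deposits −$88B
Change in total Bank of Canada assets = +$21 billion.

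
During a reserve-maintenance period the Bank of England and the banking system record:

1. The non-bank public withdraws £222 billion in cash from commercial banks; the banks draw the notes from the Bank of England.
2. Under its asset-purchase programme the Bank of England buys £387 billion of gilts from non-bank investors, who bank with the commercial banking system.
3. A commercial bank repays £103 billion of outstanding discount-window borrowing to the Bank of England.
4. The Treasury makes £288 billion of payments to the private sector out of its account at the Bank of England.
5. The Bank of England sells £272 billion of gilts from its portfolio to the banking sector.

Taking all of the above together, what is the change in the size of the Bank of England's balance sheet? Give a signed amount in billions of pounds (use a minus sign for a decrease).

+£12 billion

Bank of England balance sheet:
  Assets:      Securities +£115B, Loans to banks −£103B
  Liabilities: Bank reserves +£78B, Currency in circulation +£222B, Government deposits −£288B
Change in total Bank of England assets = +£12 billion.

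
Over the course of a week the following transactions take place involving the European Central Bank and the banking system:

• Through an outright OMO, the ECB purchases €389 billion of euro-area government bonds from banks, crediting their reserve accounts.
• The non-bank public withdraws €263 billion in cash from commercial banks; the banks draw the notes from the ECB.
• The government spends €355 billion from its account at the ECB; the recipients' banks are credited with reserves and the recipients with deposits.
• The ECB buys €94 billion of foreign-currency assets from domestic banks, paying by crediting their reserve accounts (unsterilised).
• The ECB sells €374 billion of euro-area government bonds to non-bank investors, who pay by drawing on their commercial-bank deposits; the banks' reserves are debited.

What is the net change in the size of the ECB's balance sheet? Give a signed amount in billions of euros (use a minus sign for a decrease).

+€109 billion

OMO purchase (from banks) €389 billion: an ECB asset is acquired → +€389B.
Currency withdrawal €263 billion: only the composition of liabilities changes → 0.
Government spending €355 billion: only the composition of liabilities changes → 0.
FX purchase €94 billion: an ECB asset is acquired → +€94B.
Asset sale (to non-banks) €374 billion: an ECB asset is shed → −€374B.
Net: 389 + 0 + 0 + 94 − 374 = +€109 billion.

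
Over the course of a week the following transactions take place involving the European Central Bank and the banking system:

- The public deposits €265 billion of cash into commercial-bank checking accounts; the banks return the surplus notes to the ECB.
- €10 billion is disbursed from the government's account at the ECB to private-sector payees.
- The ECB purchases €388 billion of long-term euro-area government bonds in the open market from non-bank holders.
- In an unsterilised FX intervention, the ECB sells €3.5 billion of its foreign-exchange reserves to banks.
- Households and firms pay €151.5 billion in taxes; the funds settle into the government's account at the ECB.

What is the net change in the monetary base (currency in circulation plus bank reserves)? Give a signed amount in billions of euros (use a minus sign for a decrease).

Currency deposit €265 billion: just a shift between currency and reserves — both are base money → 0.
Government spending €10 billion: a non-base liability converts back to reserves → +€10B.
Asset purchase (from non-banks) €388 billion: ECB balance sheet expands → +€388B.
FX sale €3.5 billion: ECB balance sheet contracts → −€3.5B.
Government account inflow €151.5 billion: reserves shift to a non-base liability → −€151.5B.
Net: 0 + 10 + 388 − 3.5 − 151.5 = +€243 billion.

+€243 billion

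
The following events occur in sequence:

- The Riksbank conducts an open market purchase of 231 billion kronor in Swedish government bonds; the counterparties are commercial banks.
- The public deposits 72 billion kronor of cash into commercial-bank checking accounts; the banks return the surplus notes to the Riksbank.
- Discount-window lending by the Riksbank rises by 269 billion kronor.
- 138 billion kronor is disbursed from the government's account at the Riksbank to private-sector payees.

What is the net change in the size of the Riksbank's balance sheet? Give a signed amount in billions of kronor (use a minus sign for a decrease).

Riksbank balance sheet:
  Assets:      Securities +231B, Loans to banks +269B
  Liabilities: Bank reserves +710B, Currency in circulation −72B, Government deposits −138B
Commercial banking system:
  Assets:      Reserves at CB +710B, Securities −231B
  Liabilities: Checkable deposits +210B, Borrowings from CB +269B
Change in total Riksbank assets = +500 billion.

+500 billion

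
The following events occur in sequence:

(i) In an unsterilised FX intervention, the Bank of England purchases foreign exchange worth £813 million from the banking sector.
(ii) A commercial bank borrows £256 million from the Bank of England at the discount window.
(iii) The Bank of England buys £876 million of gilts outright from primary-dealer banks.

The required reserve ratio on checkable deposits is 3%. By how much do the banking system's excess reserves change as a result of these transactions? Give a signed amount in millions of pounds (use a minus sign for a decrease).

+£1945 million

FX purchase £813 million: reserves +£813M, deposits 0.
Discount-window loan £256 million: reserves +£256M, deposits 0.
OMO purchase (from banks) £876 million: reserves +£876M, deposits 0.
Totals: Δreserves = +£1945M, Δdeposits = 0.
Δrequired reserves = 3% × 0 = 0.
Δexcess reserves = Δreserves − Δrequired = +£1945M − (0) = +£1945 million.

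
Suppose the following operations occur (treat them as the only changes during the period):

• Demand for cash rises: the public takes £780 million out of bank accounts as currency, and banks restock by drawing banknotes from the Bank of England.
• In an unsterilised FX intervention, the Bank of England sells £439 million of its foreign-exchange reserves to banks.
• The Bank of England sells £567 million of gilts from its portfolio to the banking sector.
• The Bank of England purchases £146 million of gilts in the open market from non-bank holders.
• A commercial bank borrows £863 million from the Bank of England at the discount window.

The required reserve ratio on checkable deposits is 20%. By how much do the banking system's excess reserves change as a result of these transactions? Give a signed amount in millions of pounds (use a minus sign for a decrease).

Currency withdrawal £780 million: reserves −£780M, deposits −£780M.
FX sale £439 million: reserves −£439M, deposits 0.
OMO sale (to banks) £567 million: reserves −£567M, deposits 0.
Asset purchase (from non-banks) £146 million: reserves +£146M, deposits +£146M.
Discount-window loan £863 million: reserves +£863M, deposits 0.
Totals: Δreserves = −£777M, Δdeposits = −£634M.
Δrequired reserves = 20% × −£634M = −£126.8M.
Δexcess reserves = Δreserves − Δrequired = −£777M − (−£126.8M) = -£650.2 million.

-£650.2 million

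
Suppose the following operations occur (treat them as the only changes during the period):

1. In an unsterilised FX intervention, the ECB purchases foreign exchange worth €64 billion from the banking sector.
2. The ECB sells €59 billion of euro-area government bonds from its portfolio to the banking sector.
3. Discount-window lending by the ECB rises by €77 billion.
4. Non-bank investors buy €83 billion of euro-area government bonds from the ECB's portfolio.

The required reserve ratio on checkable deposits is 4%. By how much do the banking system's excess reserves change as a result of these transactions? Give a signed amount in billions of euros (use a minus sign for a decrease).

FX purchase €64 billion: reserves +€64B, deposits 0.
OMO sale (to banks) €59 billion: reserves −€59B, deposits 0.
Discount-window loan €77 billion: reserves +€77B, deposits 0.
Asset sale (to non-banks) €83 billion: reserves −€83B, deposits −€83B.
Totals: Δreserves = −€1B, Δdeposits = −€83B.
Δrequired reserves = 4% × −€83B = −€3.32B.
Δexcess reserves = Δreserves − Δrequired = −€1B − (−€3.32B) = +€2.32 billion.

+€2.32 billion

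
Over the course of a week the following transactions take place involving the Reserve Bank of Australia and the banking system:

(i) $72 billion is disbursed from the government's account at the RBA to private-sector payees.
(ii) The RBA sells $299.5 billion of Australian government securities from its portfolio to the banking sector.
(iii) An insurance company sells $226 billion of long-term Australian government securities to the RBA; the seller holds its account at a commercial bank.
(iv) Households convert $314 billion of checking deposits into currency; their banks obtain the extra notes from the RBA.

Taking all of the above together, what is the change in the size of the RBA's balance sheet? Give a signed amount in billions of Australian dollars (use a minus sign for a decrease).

RBA balance sheet:
  Assets:      Securities −$73.5B
  Liabilities: Bank reserves −$315.5B, Currency in circulation +$314B, Government deposits −$72B
Change in total RBA assets = -$73.5 billion.

-$73.5 billion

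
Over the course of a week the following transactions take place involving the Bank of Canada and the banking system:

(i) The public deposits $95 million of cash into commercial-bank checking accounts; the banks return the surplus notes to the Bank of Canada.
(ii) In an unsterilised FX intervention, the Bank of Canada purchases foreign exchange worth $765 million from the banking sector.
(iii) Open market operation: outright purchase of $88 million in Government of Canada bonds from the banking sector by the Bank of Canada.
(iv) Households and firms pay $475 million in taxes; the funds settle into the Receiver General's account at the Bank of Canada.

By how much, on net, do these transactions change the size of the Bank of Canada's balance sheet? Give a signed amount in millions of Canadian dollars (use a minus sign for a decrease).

+$853 million

Currency deposit $95 million: only the composition of liabilities changes → 0.
FX purchase $765 million: a Bank of Canada asset is acquired → +$765M.
OMO purchase (from banks) $88 million: a Bank of Canada asset is acquired → +$88M.
Government account inflow $475 million: only the composition of liabilities changes → 0.
Net: 0 + 765 + 88 + 0 = +$853 million.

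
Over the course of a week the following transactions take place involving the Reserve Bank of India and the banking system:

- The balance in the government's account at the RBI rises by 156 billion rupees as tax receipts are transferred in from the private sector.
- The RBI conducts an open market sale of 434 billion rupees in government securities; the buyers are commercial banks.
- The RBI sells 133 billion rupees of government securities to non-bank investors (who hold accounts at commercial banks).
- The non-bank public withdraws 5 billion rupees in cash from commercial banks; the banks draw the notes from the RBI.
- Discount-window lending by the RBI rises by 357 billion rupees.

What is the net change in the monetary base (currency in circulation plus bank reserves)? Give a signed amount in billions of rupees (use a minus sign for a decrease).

-366 billion

RBI balance sheet:
  Assets:      Securities −567B, Loans to banks +357B
  Liabilities: Bank reserves −371B, Currency in circulation +5B, Government deposits +156B
Commercial banking system:
  Assets:      Reserves at CB −371B, Securities +434B
  Liabilities: Checkable deposits −294B, Borrowings from CB +357B
Monetary base = currency + reserves: +5B + (−371B) = -366 billion.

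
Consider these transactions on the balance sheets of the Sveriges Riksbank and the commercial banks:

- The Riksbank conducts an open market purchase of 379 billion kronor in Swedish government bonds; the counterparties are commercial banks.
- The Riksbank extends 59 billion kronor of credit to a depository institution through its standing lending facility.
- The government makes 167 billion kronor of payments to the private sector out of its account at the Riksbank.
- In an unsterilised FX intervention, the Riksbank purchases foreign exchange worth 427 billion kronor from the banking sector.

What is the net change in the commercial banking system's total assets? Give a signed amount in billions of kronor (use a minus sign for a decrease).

+226 billion

OMO purchase (from banks) 379 billion kronor: just an asset swap on bank balance sheets → 0.
Discount-window loan 59 billion kronor: bank balance sheets expand → +59B.
Government spending 167 billion kronor: bank balance sheets expand → +167B.
FX purchase 427 billion kronor: just an asset swap on bank balance sheets → 0.
Net: 0 + 59 + 167 + 0 = +226 billion.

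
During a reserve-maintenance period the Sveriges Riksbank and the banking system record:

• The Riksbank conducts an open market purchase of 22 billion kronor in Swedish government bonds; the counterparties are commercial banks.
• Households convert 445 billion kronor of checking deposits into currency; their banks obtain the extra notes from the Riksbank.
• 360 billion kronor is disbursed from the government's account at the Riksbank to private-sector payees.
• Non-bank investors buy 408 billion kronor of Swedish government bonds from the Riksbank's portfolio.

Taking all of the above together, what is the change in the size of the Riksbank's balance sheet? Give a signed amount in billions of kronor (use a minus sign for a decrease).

-386 billion

OMO purchase (from banks) 22 billion kronor: a Riksbank asset is acquired → +22B.
Currency withdrawal 445 billion kronor: only the composition of liabilities changes → 0.
Government spending 360 billion kronor: only the composition of liabilities changes → 0.
Asset sale (to non-banks) 408 billion kronor: a Riksbank asset is shed → −408B.
Net: 22 + 0 + 0 − 408 = -386 billion.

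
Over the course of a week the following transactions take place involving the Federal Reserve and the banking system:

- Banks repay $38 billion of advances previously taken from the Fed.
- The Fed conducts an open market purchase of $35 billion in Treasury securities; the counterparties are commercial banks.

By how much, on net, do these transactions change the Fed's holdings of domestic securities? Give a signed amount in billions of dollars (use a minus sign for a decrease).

+$35 billion

Discount-window repayment $38 billion: the Fed's securities portfolio is untouched → 0.
OMO purchase (from banks) $35 billion: securities added to the Fed's portfolio → +$35B.
Net: 0 + 35 = +$35 billion.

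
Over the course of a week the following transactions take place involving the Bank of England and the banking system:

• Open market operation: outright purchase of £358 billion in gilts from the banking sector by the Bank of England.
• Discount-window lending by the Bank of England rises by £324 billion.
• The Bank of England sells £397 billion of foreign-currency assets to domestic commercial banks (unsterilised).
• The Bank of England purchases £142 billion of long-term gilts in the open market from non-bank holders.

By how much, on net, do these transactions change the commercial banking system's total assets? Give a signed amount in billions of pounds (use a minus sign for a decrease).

OMO purchase (from banks) £358 billion: just an asset swap on bank balance sheets → 0.
Discount-window loan £324 billion: bank balance sheets expand → +£324B.
FX sale £397 billion: just an asset swap on bank balance sheets → 0.
Asset purchase (from non-banks) £142 billion: bank balance sheets expand → +£142B.
Net: 0 + 324 + 0 + 142 = +£466 billion.

+£466 billion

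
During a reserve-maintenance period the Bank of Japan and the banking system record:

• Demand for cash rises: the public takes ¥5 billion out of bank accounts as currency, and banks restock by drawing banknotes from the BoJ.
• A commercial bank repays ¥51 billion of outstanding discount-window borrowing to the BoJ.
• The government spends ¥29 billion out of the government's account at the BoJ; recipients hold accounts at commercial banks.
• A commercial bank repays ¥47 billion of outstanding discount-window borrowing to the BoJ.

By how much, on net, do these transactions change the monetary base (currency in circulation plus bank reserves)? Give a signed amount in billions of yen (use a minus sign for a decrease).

-¥69 billion

Currency withdrawal ¥5 billion: just a shift between currency and reserves — both are base money → 0.
Discount-window repayment ¥51 billion: BoJ balance sheet contracts → −¥51B.
Government spending ¥29 billion: a non-base liability converts back to reserves → +¥29B.
Discount-window repayment ¥47 billion: BoJ balance sheet contracts → −¥47B.
Net: 0 − 51 + 29 − 47 = -¥69 billion.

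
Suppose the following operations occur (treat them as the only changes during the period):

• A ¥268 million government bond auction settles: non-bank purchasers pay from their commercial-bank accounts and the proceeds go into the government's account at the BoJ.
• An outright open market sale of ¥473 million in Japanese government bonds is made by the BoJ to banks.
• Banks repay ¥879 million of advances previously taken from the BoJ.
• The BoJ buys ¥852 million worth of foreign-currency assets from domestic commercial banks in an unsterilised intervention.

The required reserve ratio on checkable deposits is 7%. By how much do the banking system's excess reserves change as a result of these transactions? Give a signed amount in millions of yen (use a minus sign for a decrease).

-¥749.24 million

Government account inflow ¥268 million: reserves −¥268M, deposits −¥268M.
OMO sale (to banks) ¥473 million: reserves −¥473M, deposits 0.
Discount-window repayment ¥879 million: reserves −¥879M, deposits 0.
FX purchase ¥852 million: reserves +¥852M, deposits 0.
Totals: Δreserves = −¥768M, Δdeposits = −¥268M.
Δrequired reserves = 7% × −¥268M = −¥18.76M.
Δexcess reserves = Δreserves − Δrequired = −¥768M − (−¥18.76M) = -¥749.24 million.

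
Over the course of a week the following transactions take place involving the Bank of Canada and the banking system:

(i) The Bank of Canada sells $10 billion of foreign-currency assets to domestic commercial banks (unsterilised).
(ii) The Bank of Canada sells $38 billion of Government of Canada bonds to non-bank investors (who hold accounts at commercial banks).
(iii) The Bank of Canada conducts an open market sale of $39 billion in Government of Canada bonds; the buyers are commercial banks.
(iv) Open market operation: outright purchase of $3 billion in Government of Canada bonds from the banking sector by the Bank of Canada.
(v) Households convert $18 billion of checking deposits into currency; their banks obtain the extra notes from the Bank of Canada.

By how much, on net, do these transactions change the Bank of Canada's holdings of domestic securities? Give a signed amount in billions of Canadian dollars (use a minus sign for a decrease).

-$74 billion

FX sale $10 billion: the Bank of Canada's securities portfolio is untouched → 0.
Asset sale (to non-banks) $38 billion: securities removed from the Bank of Canada's portfolio → −$38B.
OMO sale (to banks) $39 billion: securities removed from the Bank of Canada's portfolio → −$39B.
OMO purchase (from banks) $3 billion: securities added to the Bank of Canada's portfolio → +$3B.
Currency withdrawal $18 billion: the Bank of Canada's securities portfolio is untouched → 0.
Net: 0 − 38 − 39 + 3 + 0 = -$74 billion.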